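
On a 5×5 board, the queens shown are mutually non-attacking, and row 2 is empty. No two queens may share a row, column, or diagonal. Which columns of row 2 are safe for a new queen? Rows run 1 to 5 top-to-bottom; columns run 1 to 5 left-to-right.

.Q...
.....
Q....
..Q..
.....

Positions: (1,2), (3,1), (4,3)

columns 4

(1,2) attacks row 2 at column 2 and diagonals 1, 3.
(3,1) attacks row 2 at column 1 and diagonals 2.
(4,3) attacks row 2 at column 3 and diagonals 1, 5.
Attacked columns: {1, 2, 3, 5}. Safe: {4}.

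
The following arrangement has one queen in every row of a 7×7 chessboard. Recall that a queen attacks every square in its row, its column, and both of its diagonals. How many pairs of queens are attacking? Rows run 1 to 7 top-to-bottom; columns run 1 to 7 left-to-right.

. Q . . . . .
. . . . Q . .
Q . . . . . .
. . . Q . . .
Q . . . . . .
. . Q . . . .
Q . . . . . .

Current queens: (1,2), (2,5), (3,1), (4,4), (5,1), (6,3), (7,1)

4

Same column: (3,1)–(5,1) (column 1); (3,1)–(7,1) (column 1); (5,1)–(7,1) (column 1).
Same diagonal: (4,4)–(7,1) (|4−7| = |4−1| = 3).
Total attacking pairs: 4.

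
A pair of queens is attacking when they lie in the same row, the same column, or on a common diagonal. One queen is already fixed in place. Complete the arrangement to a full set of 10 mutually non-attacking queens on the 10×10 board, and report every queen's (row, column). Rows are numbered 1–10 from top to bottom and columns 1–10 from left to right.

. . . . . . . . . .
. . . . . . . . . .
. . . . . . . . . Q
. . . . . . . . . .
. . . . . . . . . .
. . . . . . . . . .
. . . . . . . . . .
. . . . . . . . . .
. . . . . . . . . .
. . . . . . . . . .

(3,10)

Row 1: attacked by (3,10)→{8,10}. Safe: 1, 2, 3, 4, 5, 6, 7, 9. Place at column 4.
Row 2: attacked by (1,4)→{3,4,5}; (3,10)→{9,10}. Safe: 1, 2, 6, 7, 8. Place at column 7.
Row 4: attacked by (1,4)→{1,4,7}; (2,7)→{5,7,9}; (3,10)→{9,10}. Safe: 2, 3, 6, 8. Place at column 3.
Row 5: attacked by (1,4)→{4,8}; (2,7)→{4,7,10}; (3,10)→{8,10}; (4,3)→{2,3,4}. Safe: 1, 5, 6, 9. Place at column 9.
Row 6: attacked by (1,4)→{4,9}; (2,7)→{3,7}; (3,10)→{7,10}; (4,3)→{1,3,5}; (5,9)→{8,9,10}. Safe: 2, 6. Place at column 2.
Row 7: attacked by (1,4)→{4,10}; (2,7)→{2,7}; (3,10)→{6,10}; (4,3)→{3,6}; (5,9)→{7,9}; (6,2)→{1,2,3}. Safe: 5, 8. Place at column 5.
Row 8: attacked by (1,4)→{4}; (2,7)→{1,7}; (3,10)→{5,10}; (4,3)→{3,7}; (5,9)→{6,9}; (6,2)→{2,4}; (7,5)→{4,5,6}. Safe: 8. Place at column 8.
Row 9: attacked by (1,4)→{4}; (2,7)→{7}; (3,10)→{4,10}; (4,3)→{3,8}; (5,9)→{5,9}; (6,2)→{2,5}; (7,5)→{3,5,7}; (8,8)→{7,8,9}. Safe: 1, 6. Place at column 6.
Row 10: attacked by (1,4)→{4}; (2,7)→{7}; (3,10)→{3,10}; (4,3)→{3,9}; (5,9)→{4,9}; (6,2)→{2,6}; (7,5)→{2,5,8}; (8,8)→{6,8,10}; (9,6)→{5,6,7}. Safe: 1. Place at column 1.
Columns [4, 7, 10, 3, 9, 2, 5, 8, 6, 1], r−c [-3, -5, -7, 1, -4, 4, 2, 0, 3, 9], r+c [5, 9, 13, 7, 14, 8, 12, 16, 15, 11] are all distinct, so no two queens attack.

(1,4) (2,7) (3,10) (4,3) (5,9) (6,2) (7,5) (8,8) (9,6) (10,1)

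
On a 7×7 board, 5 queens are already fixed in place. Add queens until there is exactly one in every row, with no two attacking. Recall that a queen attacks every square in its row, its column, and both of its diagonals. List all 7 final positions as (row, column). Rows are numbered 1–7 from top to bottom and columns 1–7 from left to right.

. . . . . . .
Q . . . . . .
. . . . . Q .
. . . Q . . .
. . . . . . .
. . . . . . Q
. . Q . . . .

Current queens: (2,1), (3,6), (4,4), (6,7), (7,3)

(1,5) (2,1) (3,6) (4,4) (5,2) (6,7) (7,3)

Row 1: attacked by (2,1)→{1,2}; (3,6)→{4,6}; (4,4)→{1,4,7}; (6,7)→{2,7}; (7,3)→{3}. Safe: 5. Place at column 5.
Row 5: attacked by (1,5)→{1,5}; (2,1)→{1,4}; (3,6)→{4,6}; (4,4)→{3,4,5}; (6,7)→{6,7}; (7,3)→{1,3,5}. Safe: 2. Place at column 2.
Columns [5, 1, 6, 4, 2, 7, 3], r−c [-4, 1, -3, 0, 3, -1, 4], r+c [6, 3, 9, 8, 7, 13, 10] are all distinct, so no two queens attack.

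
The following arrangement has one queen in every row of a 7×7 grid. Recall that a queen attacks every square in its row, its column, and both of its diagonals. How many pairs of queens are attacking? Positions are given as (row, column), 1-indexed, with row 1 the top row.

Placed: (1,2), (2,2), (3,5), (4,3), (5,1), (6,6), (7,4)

2

Same column: (1,2)–(2,2) (column 2).
Same diagonal: (2,2)–(6,6) (|2−6| = |2−6| = 4).
Total attacking pairs: 2.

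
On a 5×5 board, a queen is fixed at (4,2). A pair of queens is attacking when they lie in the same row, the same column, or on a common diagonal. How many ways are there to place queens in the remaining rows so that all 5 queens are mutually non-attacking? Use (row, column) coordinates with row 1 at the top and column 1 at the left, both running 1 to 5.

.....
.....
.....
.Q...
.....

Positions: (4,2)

2

Branch on row 1: col 1 → 1; col 3 → 1; col 4 → 0.
Sum: 1 + 1 + 0 = 2.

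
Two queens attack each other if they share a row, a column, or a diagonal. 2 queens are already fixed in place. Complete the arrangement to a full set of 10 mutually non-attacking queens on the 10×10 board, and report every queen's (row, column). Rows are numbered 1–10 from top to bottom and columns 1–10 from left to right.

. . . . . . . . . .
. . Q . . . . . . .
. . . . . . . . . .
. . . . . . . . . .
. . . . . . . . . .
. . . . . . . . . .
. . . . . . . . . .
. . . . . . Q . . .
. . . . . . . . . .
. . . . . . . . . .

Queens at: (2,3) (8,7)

(1,6) (2,3) (3,5) (4,10) (5,8) (6,4) (7,2) (8,7) (9,9) (10,1)

Row 1: attacked by (2,3)→{2,3,4}; (8,7)→{7}. Safe: 1, 5, 6, 8, 9, 10. Place at column 6.
Row 3: attacked by (1,6)→{4,6,8}; (2,3)→{2,3,4}; (8,7)→{2,7}. Safe: 1, 5, 9, 10. Place at column 5.
Row 4: attacked by (1,6)→{3,6,9}; (2,3)→{1,3,5}; (3,5)→{4,5,6}; (8,7)→{3,7}. Safe: 2, 8, 10. Place at column 10.
Row 5: attacked by (1,6)→{2,6,10}; (2,3)→{3,6}; (3,5)→{3,5,7}; (4,10)→{9,10}; (8,7)→{4,7,10}. Safe: 1, 8. Place at column 8.
Row 6: attacked by (1,6)→{1,6}; (2,3)→{3,7}; (3,5)→{2,5,8}; (4,10)→{8,10}; (5,8)→{7,8,9}; (8,7)→{5,7,9}. Safe: 4. Place at column 4.
Row 7: attacked by (1,6)→{6}; (2,3)→{3,8}; (3,5)→{1,5,9}; (4,10)→{7,10}; (5,8)→{6,8,10}; (6,4)→{3,4,5}; (8,7)→{6,7,8}. Safe: 2. Place at column 2.
Row 9: attacked by (1,6)→{6}; (2,3)→{3,10}; (3,5)→{5}; (4,10)→{5,10}; (5,8)→{4,8}; (6,4)→{1,4,7}; (7,2)→{2,4}; (8,7)→{6,7,8}. Safe: 9. Place at column 9.
Row 10: attacked by (1,6)→{6}; (2,3)→{3}; (3,5)→{5}; (4,10)→{4,10}; (5,8)→{3,8}; (6,4)→{4,8}; (7,2)→{2,5}; (8,7)→{5,7,9}; (9,9)→{8,9,10}. Safe: 1. Place at column 1.
Columns [6, 3, 5, 10, 8, 4, 2, 7, 9, 1], r−c [-5, -1, -2, -6, -3, 2, 5, 1, 0, 9], r+c [7, 5, 8, 14, 13, 10, 9, 15, 18, 11] are all distinct, so no two queens attack.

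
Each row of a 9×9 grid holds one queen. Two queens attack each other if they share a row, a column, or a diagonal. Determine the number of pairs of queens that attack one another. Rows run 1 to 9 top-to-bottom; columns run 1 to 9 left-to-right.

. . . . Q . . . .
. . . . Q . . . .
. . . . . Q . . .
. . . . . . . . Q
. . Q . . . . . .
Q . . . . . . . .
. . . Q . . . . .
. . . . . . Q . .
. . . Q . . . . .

6

Same column: (1,5)–(2,5) (column 5); (7,4)–(9,4) (column 4).
Same diagonal: (2,5)–(3,6) (|2−3| = |5−6| = 1); (2,5)–(6,1) (|2−6| = |5−1| = 4); (4,9)–(9,4) (|4−9| = |9−4| = 5); (6,1)–(9,4) (|6−9| = |1−4| = 3).
Total attacking pairs: 6.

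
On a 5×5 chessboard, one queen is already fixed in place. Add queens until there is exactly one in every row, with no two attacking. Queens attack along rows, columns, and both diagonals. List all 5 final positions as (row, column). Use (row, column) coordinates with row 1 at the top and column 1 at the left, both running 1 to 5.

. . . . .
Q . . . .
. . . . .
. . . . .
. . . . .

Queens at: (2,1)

Row 1: attacked by (2,1)→{1,2}. Safe: 3, 4, 5. Place at column 4.
Row 3: attacked by (1,4)→{2,4}; (2,1)→{1,2}. Safe: 3, 5. Place at column 3.
Row 4: attacked by (1,4)→{1,4}; (2,1)→{1,3}; (3,3)→{2,3,4}. Safe: 5. Place at column 5.
Row 5: attacked by (1,4)→{4}; (2,1)→{1,4}; (3,3)→{1,3,5}; (4,5)→{4,5}. Safe: 2. Place at column 2.
Columns [4, 1, 3, 5, 2], r−c [-3, 1, 0, -1, 3], r+c [5, 3, 6, 9, 7] are all distinct, so no two queens attack.

(1,4) (2,1) (3,3) (4,5) (5,2)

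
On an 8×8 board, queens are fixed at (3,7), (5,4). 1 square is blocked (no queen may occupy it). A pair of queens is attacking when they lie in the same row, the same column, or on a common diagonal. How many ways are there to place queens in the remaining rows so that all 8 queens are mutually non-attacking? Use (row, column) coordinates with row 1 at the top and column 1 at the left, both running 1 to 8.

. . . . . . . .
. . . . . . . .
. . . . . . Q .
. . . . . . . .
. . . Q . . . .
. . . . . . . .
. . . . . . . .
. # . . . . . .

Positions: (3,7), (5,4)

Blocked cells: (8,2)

Branch on row 1: col 1 → 0; col 2 → 0; col 3 → 1; col 6 → 2.
Sum: 0 + 0 + 1 + 2 = 3.

3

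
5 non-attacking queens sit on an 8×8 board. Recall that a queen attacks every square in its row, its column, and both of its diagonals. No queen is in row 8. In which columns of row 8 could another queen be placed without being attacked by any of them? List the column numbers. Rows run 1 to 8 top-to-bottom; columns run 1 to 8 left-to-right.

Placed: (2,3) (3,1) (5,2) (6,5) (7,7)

columns 4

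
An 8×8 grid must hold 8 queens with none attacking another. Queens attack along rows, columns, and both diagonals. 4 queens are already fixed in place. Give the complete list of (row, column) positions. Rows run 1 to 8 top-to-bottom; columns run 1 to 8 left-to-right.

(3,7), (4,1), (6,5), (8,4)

Row 1: attacked by (3,7)→{5,7}; (4,1)→{1,4}; (6,5)→{5}; (8,4)→{4}. Safe: 2, 3, 6, 8. Place at column 6.
Row 2: attacked by (1,6)→{5,6,7}; (3,7)→{6,7,8}; (4,1)→{1,3}; (6,5)→{1,5}; (8,4)→{4}. Safe: 2. Place at column 2.
Row 5: attacked by (1,6)→{2,6}; (2,2)→{2,5}; (3,7)→{5,7}; (4,1)→{1,2}; (6,5)→{4,5,6}; (8,4)→{1,4,7}. Safe: 3, 8. Place at column 3.
Row 7: attacked by (1,6)→{6}; (2,2)→{2,7}; (3,7)→{3,7}; (4,1)→{1,4}; (5,3)→{1,3,5}; (6,5)→{4,5,6}; (8,4)→{3,4,5}. Safe: 8. Place at column 8.
Columns [6, 2, 7, 1, 3, 5, 8, 4], r−c [-5, 0, -4, 3, 2, 1, -1, 4], r+c [7, 4, 10, 5, 8, 11, 15, 12] are all distinct, so no two queens attack.

(1,6) (2,2) (3,7) (4,1) (5,3) (6,5) (7,8) (8,4)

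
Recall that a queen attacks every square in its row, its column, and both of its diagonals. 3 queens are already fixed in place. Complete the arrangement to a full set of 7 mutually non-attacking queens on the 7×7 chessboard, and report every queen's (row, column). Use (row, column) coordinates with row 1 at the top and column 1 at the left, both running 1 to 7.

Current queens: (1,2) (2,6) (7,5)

(1,2) (2,6) (3,3) (4,7) (5,4) (6,1) (7,5)

Row 3: attacked by (1,2)→{2,4}; (2,6)→{5,6,7}; (7,5)→{1,5}. Safe: 3. Place at column 3.
Row 4: attacked by (1,2)→{2,5}; (2,6)→{4,6}; (3,3)→{2,3,4}; (7,5)→{2,5}. Safe: 1, 7. Place at column 7.
Row 5: attacked by (1,2)→{2,6}; (2,6)→{3,6}; (3,3)→{1,3,5}; (4,7)→{6,7}; (7,5)→{3,5,7}. Safe: 4. Place at column 4.
Row 6: attacked by (1,2)→{2,7}; (2,6)→{2,6}; (3,3)→{3,6}; (4,7)→{5,7}; (5,4)→{3,4,5}; (7,5)→{4,5,6}. Safe: 1. Place at column 1.
Columns [2, 6, 3, 7, 4, 1, 5], r−c [-1, -4, 0, -3, 1, 5, 2], r+c [3, 8, 6, 11, 9, 7, 12] are all distinct, so no two queens attack.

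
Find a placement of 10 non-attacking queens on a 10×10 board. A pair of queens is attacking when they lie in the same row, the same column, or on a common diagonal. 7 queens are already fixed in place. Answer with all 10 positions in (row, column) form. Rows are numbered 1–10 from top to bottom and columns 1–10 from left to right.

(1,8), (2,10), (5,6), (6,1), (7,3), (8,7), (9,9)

Row 3: attacked by (1,8)→{6,8,10}; (2,10)→{9,10}; (5,6)→{4,6,8}; (6,1)→{1,4}; (7,3)→{3,7}; (8,7)→{2,7}; (9,9)→{3,9}. Safe: 5. Place at column 5.
Row 4: attacked by (1,8)→{5,8}; (2,10)→{8,10}; (3,5)→{4,5,6}; (5,6)→{5,6,7}; (6,1)→{1,3}; (7,3)→{3,6}; (8,7)→{3,7}; (9,9)→{4,9}. Safe: 2. Place at column 2.
Row 10: attacked by (1,8)→{8}; (2,10)→{2,10}; (3,5)→{5}; (4,2)→{2,8}; (5,6)→{1,6}; (6,1)→{1,5}; (7,3)→{3,6}; (8,7)→{5,7,9}; (9,9)→{8,9,10}. Safe: 4. Place at column 4.
Columns [8, 10, 5, 2, 6, 1, 3, 7, 9, 4], r−c [-7, -8, -2, 2, -1, 5, 4, 1, 0, 6], r+c [9, 12, 8, 6, 11, 7, 10, 15, 18, 14] are all distinct, so no two queens attack.

(1,8) (2,10) (3,5) (4,2) (5,6) (6,1) (7,3) (8,7) (9,9) (10,4)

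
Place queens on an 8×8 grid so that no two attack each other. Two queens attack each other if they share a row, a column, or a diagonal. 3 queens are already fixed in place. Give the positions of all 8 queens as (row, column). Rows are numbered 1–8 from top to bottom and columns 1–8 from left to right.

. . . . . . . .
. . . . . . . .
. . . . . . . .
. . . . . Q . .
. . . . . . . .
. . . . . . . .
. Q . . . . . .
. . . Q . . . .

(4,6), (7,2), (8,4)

(1,1) (2,5) (3,8) (4,6) (5,3) (6,7) (7,2) (8,4)

Row 1: attacked by (4,6)→{3,6}; (7,2)→{2,8}; (8,4)→{4}. Safe: 1, 5, 7. Place at column 1.
Row 2: attacked by (1,1)→{1,2}; (4,6)→{4,6,8}; (7,2)→{2,7}; (8,4)→{4}. Safe: 3, 5. Place at column 5.
Row 3: attacked by (1,1)→{1,3}; (2,5)→{4,5,6}; (4,6)→{5,6,7}; (7,2)→{2,6}; (8,4)→{4}. Safe: 8. Place at column 8.
Row 5: attacked by (1,1)→{1,5}; (2,5)→{2,5,8}; (3,8)→{6,8}; (4,6)→{5,6,7}; (7,2)→{2,4}; (8,4)→{1,4,7}. Safe: 3. Place at column 3.
Row 6: attacked by (1,1)→{1,6}; (2,5)→{1,5}; (3,8)→{5,8}; (4,6)→{4,6,8}; (5,3)→{2,3,4}; (7,2)→{1,2,3}; (8,4)→{2,4,6}. Safe: 7. Place at column 7.
Columns [1, 5, 8, 6, 3, 7, 2, 4], r−c [0, -3, -5, -2, 2, -1, 5, 4], r+c [2, 7, 11, 10, 8, 13, 9, 12] are all distinct, so no two queens attack.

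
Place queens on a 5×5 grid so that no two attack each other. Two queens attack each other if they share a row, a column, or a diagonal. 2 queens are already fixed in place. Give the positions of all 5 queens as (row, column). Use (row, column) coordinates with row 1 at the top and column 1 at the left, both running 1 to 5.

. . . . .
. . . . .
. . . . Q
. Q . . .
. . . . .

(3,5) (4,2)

Row 1: attacked by (3,5)→{3,5}; (4,2)→{2,5}. Safe: 1, 4. Place at column 1.
Row 2: attacked by (1,1)→{1,2}; (3,5)→{4,5}; (4,2)→{2,4}. Safe: 3. Place at column 3.
Row 5: attacked by (1,1)→{1,5}; (2,3)→{3}; (3,5)→{3,5}; (4,2)→{1,2,3}. Safe: 4. Place at column 4.
Columns [1, 3, 5, 2, 4], r−c [0, -1, -2, 2, 1], r+c [2, 5, 8, 6, 9] are all distinct, so no two queens attack.

(1,1) (2,3) (3,5) (4,2) (5,4)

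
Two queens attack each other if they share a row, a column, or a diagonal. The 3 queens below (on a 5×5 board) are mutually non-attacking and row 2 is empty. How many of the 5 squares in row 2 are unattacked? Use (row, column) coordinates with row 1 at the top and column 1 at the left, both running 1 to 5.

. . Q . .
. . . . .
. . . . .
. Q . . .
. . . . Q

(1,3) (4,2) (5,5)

(1,3) attacks row 2 at column 3 and diagonals 2, 4.
(4,2) attacks row 2 at column 2 and diagonals 4.
(5,5) attacks row 2 at column 5 and diagonals 2.
Attacked columns: {2, 3, 4, 5}. Safe: {1}.

1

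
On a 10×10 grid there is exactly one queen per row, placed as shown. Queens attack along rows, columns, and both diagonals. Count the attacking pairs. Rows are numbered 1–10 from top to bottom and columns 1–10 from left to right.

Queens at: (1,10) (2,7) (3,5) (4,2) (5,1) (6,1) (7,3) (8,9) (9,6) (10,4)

3

Same column: (5,1)–(6,1) (column 1).
Same diagonal: (4,2)–(5,1) (|4−5| = |2−1| = 1); (5,1)–(7,3) (|5−7| = |1−3| = 2).
Total attacking pairs: 3.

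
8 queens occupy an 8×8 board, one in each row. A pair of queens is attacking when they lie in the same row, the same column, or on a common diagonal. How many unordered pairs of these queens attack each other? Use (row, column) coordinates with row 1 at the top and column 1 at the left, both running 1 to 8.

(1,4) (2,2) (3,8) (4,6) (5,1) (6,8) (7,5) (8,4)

Same column: (1,4)–(8,4) (column 4); (3,8)–(6,8) (column 8).
Same diagonal: (4,6)–(6,8) (|4−6| = |6−8| = 2); (5,1)–(8,4) (|5−8| = |1−4| = 3); (7,5)–(8,4) (|7−8| = |5−4| = 1).
Total attacking pairs: 5.

5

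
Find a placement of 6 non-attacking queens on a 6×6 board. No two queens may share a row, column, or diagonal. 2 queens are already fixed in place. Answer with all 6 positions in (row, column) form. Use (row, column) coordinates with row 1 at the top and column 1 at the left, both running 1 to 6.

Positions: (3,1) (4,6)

(1,5) (2,3) (3,1) (4,6) (5,4) (6,2)

Row 1: attacked by (3,1)→{1,3}; (4,6)→{3,6}. Safe: 2, 4, 5. Place at column 5.
Row 2: attacked by (1,5)→{4,5,6}; (3,1)→{1,2}; (4,6)→{4,6}. Safe: 3. Place at column 3.
Row 5: attacked by (1,5)→{1,5}; (2,3)→{3,6}; (3,1)→{1,3}; (4,6)→{5,6}. Safe: 2, 4. Place at column 4.
Row 6: attacked by (1,5)→{5}; (2,3)→{3}; (3,1)→{1,4}; (4,6)→{4,6}; (5,4)→{3,4,5}. Safe: 2. Place at column 2.
Columns [5, 3, 1, 6, 4, 2], r−c [-4, -1, 2, -2, 1, 4], r+c [6, 5, 4, 10, 9, 8] are all distinct, so no two queens attack.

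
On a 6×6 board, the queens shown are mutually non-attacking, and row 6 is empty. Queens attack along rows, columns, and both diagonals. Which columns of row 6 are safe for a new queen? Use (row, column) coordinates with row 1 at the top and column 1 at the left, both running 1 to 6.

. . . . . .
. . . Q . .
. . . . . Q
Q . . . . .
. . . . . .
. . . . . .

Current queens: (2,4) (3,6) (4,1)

(2,4) attacks row 6 at column 4.
(3,6) attacks row 6 at column 6 and diagonals 3.
(4,1) attacks row 6 at column 1 and diagonals 3.
Attacked columns: {1, 3, 4, 6}. Safe: {2, 5}.

columns 2, 5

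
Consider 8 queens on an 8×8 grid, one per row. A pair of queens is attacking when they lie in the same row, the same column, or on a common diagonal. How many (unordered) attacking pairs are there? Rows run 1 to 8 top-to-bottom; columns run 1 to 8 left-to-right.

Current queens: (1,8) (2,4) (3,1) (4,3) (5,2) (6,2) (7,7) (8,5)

3

Same column: (5,2)–(6,2) (column 2).
Same diagonal: (4,3)–(5,2) (|4−5| = |3−2| = 1); (5,2)–(8,5) (|5−8| = |2−5| = 3).
Total attacking pairs: 3.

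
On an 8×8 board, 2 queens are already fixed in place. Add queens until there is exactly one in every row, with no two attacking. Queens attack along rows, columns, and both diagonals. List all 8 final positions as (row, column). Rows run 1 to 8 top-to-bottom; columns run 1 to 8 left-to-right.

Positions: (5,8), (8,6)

(1,3) (2,1) (3,7) (4,5) (5,8) (6,2) (7,4) (8,6)

Row 1: attacked by (5,8)→{4,8}; (8,6)→{6}. Safe: 1, 2, 3, 5, 7. Place at column 3.
Row 2: attacked by (1,3)→{2,3,4}; (5,8)→{5,8}; (8,6)→{6}. Safe: 1, 7. Place at column 1.
Row 3: attacked by (1,3)→{1,3,5}; (2,1)→{1,2}; (5,8)→{6,8}; (8,6)→{1,6}. Safe: 4, 7. Place at column 7.
Row 4: attacked by (1,3)→{3,6}; (2,1)→{1,3}; (3,7)→{6,7,8}; (5,8)→{7,8}; (8,6)→{2,6}. Safe: 4, 5. Place at column 5.
Row 6: attacked by (1,3)→{3,8}; (2,1)→{1,5}; (3,7)→{4,7}; (4,5)→{3,5,7}; (5,8)→{7,8}; (8,6)→{4,6,8}. Safe: 2. Place at column 2.
Row 7: attacked by (1,3)→{3}; (2,1)→{1,6}; (3,7)→{3,7}; (4,5)→{2,5,8}; (5,8)→{6,8}; (6,2)→{1,2,3}; (8,6)→{5,6,7}. Safe: 4. Place at column 4.
Columns [3, 1, 7, 5, 8, 2, 4, 6], r−c [-2, 1, -4, -1, -3, 4, 3, 2], r+c [4, 3, 10, 9, 13, 8, 11, 14] are all distinct, so no two queens attack.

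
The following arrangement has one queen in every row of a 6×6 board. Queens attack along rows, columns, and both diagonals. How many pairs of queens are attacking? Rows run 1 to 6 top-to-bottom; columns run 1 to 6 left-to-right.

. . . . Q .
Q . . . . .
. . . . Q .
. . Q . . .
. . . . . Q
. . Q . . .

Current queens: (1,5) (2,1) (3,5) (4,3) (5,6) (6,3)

3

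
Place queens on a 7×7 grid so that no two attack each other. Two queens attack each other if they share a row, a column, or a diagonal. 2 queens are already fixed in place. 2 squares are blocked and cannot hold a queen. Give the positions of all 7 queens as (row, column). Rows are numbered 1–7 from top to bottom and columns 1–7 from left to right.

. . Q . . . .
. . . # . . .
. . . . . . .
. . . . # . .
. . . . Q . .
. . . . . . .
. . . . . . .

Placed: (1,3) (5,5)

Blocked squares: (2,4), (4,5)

(1,3) (2,1) (3,6) (4,2) (5,5) (6,7) (7,4)

Row 2: attacked by (1,3)→{2,3,4}; (5,5)→{2,5}. Blocked: 4. Safe: 1, 6, 7. Place at column 1.
Row 3: attacked by (1,3)→{1,3,5}; (2,1)→{1,2}; (5,5)→{3,5,7}. Safe: 4, 6. Place at column 6.
Row 4: attacked by (1,3)→{3,6}; (2,1)→{1,3}; (3,6)→{5,6,7}; (5,5)→{4,5,6}. Blocked: 5. Safe: 2. Place at column 2.
Row 6: attacked by (1,3)→{3}; (2,1)→{1,5}; (3,6)→{3,6}; (4,2)→{2,4}; (5,5)→{4,5,6}. Safe: 7. Place at column 7.
Row 7: attacked by (1,3)→{3}; (2,1)→{1,6}; (3,6)→{2,6}; (4,2)→{2,5}; (5,5)→{3,5,7}; (6,7)→{6,7}. Safe: 4. Place at column 4.
Columns [3, 1, 6, 2, 5, 7, 4], r−c [-2, 1, -3, 2, 0, -1, 3], r+c [4, 3, 9, 6, 10, 13, 11] are all distinct, so no two queens attack.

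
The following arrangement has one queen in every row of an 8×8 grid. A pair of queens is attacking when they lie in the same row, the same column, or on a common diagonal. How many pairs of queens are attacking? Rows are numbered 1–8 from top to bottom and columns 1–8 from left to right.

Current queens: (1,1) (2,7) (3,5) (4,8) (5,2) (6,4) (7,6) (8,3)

0

All columns are distinct and no two queens satisfy |Δrow| = |Δcol|, so no pair attacks.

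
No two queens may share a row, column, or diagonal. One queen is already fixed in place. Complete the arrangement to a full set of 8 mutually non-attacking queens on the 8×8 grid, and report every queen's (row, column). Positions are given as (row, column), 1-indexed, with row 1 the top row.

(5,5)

(1,7) (2,3) (3,8) (4,2) (5,5) (6,1) (7,6) (8,4)

Row 1: attacked by (5,5)→{1,5}. Safe: 2, 3, 4, 6, 7, 8. Place at column 7.
Row 2: attacked by (1,7)→{6,7,8}; (5,5)→{2,5,8}. Safe: 1, 3, 4. Place at column 3.
Row 3: attacked by (1,7)→{5,7}; (2,3)→{2,3,4}; (5,5)→{3,5,7}. Safe: 1, 6, 8. Place at column 8.
Row 4: attacked by (1,7)→{4,7}; (2,3)→{1,3,5}; (3,8)→{7,8}; (5,5)→{4,5,6}. Safe: 2. Place at column 2.
Row 6: attacked by (1,7)→{2,7}; (2,3)→{3,7}; (3,8)→{5,8}; (4,2)→{2,4}; (5,5)→{4,5,6}. Safe: 1. Place at column 1.
Row 7: attacked by (1,7)→{1,7}; (2,3)→{3,8}; (3,8)→{4,8}; (4,2)→{2,5}; (5,5)→{3,5,7}; (6,1)→{1,2}. Safe: 6. Place at column 6.
Row 8: attacked by (1,7)→{7}; (2,3)→{3}; (3,8)→{3,8}; (4,2)→{2,6}; (5,5)→{2,5,8}; (6,1)→{1,3}; (7,6)→{5,6,7}. Safe: 4. Place at column 4.
Columns [7, 3, 8, 2, 5, 1, 6, 4], r−c [-6, -1, -5, 2, 0, 5, 1, 4], r+c [8, 5, 11, 6, 10, 7, 13, 12] are all distinct, so no two queens attack.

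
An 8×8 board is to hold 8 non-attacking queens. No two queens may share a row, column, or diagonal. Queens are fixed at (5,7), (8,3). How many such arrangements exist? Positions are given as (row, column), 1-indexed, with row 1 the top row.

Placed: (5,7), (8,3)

3

Branch on row 1: col 1 → 0; col 2 → 0; col 4 → 1; col 5 → 2; col 6 → 0; col 8 → 0.
Sum: 0 + 0 + 1 + 2 + 0 + 0 = 3.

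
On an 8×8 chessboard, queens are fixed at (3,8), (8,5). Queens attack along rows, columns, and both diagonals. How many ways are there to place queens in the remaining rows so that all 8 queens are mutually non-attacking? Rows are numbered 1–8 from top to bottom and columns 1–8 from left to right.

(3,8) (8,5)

4

Branch on row 1: col 1 → 1; col 2 → 1; col 3 → 1; col 4 → 1; col 7 → 0.
Sum: 1 + 1 + 1 + 1 + 0 = 4.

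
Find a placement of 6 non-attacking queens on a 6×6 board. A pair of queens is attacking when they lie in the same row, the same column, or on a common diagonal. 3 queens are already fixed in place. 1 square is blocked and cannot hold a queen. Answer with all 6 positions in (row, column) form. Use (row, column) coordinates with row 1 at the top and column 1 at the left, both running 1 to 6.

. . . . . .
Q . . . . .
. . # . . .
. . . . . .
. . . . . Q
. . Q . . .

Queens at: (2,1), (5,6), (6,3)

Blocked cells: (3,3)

Row 1: attacked by (2,1)→{1,2}; (5,6)→{2,6}; (6,3)→{3}. Safe: 4, 5. Place at column 4.
Row 3: attacked by (1,4)→{2,4,6}; (2,1)→{1,2}; (5,6)→{4,6}; (6,3)→{3,6}. Blocked: 3. Safe: 5. Place at column 5.
Row 4: attacked by (1,4)→{1,4}; (2,1)→{1,3}; (3,5)→{4,5,6}; (5,6)→{5,6}; (6,3)→{1,3,5}. Safe: 2. Place at column 2.
Columns [4, 1, 5, 2, 6, 3], r−c [-3, 1, -2, 2, -1, 3], r+c [5, 3, 8, 6, 11, 9] are all distinct, so no two queens attack.

(1,4) (2,1) (3,5) (4,2) (5,6) (6,3)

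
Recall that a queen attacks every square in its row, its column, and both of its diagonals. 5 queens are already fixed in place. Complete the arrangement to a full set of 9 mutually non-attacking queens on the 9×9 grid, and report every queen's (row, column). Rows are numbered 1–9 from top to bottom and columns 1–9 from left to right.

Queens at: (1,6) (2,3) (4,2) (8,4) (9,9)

(1,6) (2,3) (3,7) (4,2) (5,8) (6,5) (7,1) (8,4) (9,9)

Row 3: attacked by (1,6)→{4,6,8}; (2,3)→{2,3,4}; (4,2)→{1,2,3}; (8,4)→{4,9}; (9,9)→{3,9}. Safe: 5, 7. Place at column 7.
Row 5: attacked by (1,6)→{2,6}; (2,3)→{3,6}; (3,7)→{5,7,9}; (4,2)→{1,2,3}; (8,4)→{1,4,7}; (9,9)→{5,9}. Safe: 8. Place at column 8.
Row 6: attacked by (1,6)→{1,6}; (2,3)→{3,7}; (3,7)→{4,7}; (4,2)→{2,4}; (5,8)→{7,8,9}; (8,4)→{2,4,6}; (9,9)→{6,9}. Safe: 5. Place at column 5.
Row 7: attacked by (1,6)→{6}; (2,3)→{3,8}; (3,7)→{3,7}; (4,2)→{2,5}; (5,8)→{6,8}; (6,5)→{4,5,6}; (8,4)→{3,4,5}; (9,9)→{7,9}. Safe: 1. Place at column 1.
Columns [6, 3, 7, 2, 8, 5, 1, 4, 9], r−c [-5, -1, -4, 2, -3, 1, 6, 4, 0], r+c [7, 5, 10, 6, 13, 11, 8, 12, 18] are all distinct, so no two queens attack.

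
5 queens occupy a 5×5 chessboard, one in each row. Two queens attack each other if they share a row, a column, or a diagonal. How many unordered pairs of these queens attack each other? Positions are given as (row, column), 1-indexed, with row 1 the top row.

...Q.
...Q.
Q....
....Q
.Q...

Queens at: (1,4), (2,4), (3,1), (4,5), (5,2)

1

Same column: (1,4)–(2,4) (column 4).
Total attacking pairs: 1.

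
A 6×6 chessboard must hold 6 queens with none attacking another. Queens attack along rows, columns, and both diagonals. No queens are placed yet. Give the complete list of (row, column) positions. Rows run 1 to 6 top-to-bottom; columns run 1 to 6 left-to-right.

Row 1: Safe: 1, 2, 3, 4, 5, 6. Place at column 5.
Row 2: attacked by (1,5)→{4,5,6}. Safe: 1, 2, 3. Place at column 3.
Row 3: attacked by (1,5)→{3,5}; (2,3)→{2,3,4}. Safe: 1, 6. Place at column 1.
Row 4: attacked by (1,5)→{2,5}; (2,3)→{1,3,5}; (3,1)→{1,2}. Safe: 4, 6. Place at column 6.
Row 5: attacked by (1,5)→{1,5}; (2,3)→{3,6}; (3,1)→{1,3}; (4,6)→{5,6}. Safe: 2, 4. Place at column 4.
Row 6: attacked by (1,5)→{5}; (2,3)→{3}; (3,1)→{1,4}; (4,6)→{4,6}; (5,4)→{3,4,5}. Safe: 2. Place at column 2.
Columns [5, 3, 1, 6, 4, 2], r−c [-4, -1, 2, -2, 1, 4], r+c [6, 5, 4, 10, 9, 8] are all distinct, so no two queens attack.

(1,5) (2,3) (3,1) (4,6) (5,4) (6,2)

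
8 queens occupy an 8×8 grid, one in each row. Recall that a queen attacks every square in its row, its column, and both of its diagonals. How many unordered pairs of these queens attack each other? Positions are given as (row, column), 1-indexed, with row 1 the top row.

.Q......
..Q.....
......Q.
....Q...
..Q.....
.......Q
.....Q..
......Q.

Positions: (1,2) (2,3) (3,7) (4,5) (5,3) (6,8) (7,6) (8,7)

6

Same column: (2,3)–(5,3) (column 3); (3,7)–(8,7) (column 7).
Same diagonal: (1,2)–(2,3) (|1−2| = |2−3| = 1); (1,2)–(4,5) (|1−4| = |2−5| = 3); (2,3)–(4,5) (|2−4| = |3−5| = 2); (7,6)–(8,7) (|7−8| = |6−7| = 1).
Total attacking pairs: 6.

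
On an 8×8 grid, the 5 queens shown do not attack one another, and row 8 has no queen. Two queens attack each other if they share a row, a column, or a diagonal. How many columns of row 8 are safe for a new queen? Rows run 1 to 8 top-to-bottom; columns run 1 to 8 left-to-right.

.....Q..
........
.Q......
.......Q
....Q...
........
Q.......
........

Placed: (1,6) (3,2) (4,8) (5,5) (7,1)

1

(1,6) attacks row 8 at column 6.
(3,2) attacks row 8 at column 2 and diagonals 7.
(4,8) attacks row 8 at column 8 and diagonals 4.
(5,5) attacks row 8 at column 5 and diagonals 2, 8.
(7,1) attacks row 8 at column 1 and diagonals 2.
Attacked columns: {1, 2, 4, 5, 6, 7, 8}. Safe: {3}.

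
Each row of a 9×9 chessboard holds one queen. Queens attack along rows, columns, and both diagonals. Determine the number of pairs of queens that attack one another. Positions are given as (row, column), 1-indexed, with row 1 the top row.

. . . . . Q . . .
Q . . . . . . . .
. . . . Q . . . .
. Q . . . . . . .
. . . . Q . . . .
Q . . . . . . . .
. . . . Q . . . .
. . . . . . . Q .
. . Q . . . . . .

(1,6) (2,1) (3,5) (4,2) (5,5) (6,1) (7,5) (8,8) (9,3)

Same column: (2,1)–(6,1) (column 1); (3,5)–(5,5) (column 5); (3,5)–(7,5) (column 5); (5,5)–(7,5) (column 5).
Same diagonal: (1,6)–(6,1) (|1−6| = |6−1| = 5); (4,2)–(7,5) (|4−7| = |2−5| = 3); (5,5)–(8,8) (|5−8| = |5−8| = 3); (7,5)–(9,3) (|7−9| = |5−3| = 2).
Total attacking pairs: 8.

8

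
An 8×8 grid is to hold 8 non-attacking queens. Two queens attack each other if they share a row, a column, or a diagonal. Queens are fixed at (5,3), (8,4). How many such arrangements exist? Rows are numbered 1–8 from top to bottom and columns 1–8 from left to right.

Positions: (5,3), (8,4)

6

Branch on row 1: col 1 → 1; col 2 → 2; col 5 → 2; col 6 → 1; col 8 → 0.
Sum: 1 + 2 + 2 + 1 + 0 = 6.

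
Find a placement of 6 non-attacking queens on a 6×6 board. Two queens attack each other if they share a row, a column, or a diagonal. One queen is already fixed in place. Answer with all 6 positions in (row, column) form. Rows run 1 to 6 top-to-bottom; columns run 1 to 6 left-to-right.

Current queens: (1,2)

(1,2) (2,4) (3,6) (4,1) (5,3) (6,5)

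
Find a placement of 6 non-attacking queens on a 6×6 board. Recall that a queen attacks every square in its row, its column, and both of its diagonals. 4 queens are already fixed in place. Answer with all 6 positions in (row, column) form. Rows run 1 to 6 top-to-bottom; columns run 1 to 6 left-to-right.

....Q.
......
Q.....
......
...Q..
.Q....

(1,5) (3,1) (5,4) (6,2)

Row 2: attacked by (1,5)→{4,5,6}; (3,1)→{1,2}; (5,4)→{1,4}; (6,2)→{2,6}. Safe: 3. Place at column 3.
Row 4: attacked by (1,5)→{2,5}; (2,3)→{1,3,5}; (3,1)→{1,2}; (5,4)→{3,4,5}; (6,2)→{2,4}. Safe: 6. Place at column 6.
Columns [5, 3, 1, 6, 4, 2], r−c [-4, -1, 2, -2, 1, 4], r+c [6, 5, 4, 10, 9, 8] are all distinct, so no two queens attack.

(1,5) (2,3) (3,1) (4,6) (5,4) (6,2)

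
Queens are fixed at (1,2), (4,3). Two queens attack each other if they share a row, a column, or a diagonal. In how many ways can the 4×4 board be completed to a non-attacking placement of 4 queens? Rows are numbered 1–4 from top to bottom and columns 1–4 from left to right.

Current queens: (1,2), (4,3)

1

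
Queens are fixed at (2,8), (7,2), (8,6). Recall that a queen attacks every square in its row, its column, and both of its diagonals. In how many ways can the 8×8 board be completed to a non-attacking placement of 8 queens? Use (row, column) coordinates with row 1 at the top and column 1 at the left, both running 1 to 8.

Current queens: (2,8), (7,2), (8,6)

Branch on row 1: col 1 → 0; col 3 → 0; col 4 → 1; col 5 → 0.
Sum: 0 + 0 + 1 + 0 = 1.

1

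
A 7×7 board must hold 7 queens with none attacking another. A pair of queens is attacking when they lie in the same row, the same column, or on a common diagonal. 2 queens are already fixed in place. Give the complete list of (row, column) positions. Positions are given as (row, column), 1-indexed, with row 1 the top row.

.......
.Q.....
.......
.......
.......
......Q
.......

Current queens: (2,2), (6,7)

(1,6) (2,2) (3,5) (4,1) (5,4) (6,7) (7,3)

Row 1: attacked by (2,2)→{1,2,3}; (6,7)→{2,7}. Safe: 4, 5, 6. Place at column 6.
Row 3: attacked by (1,6)→{4,6}; (2,2)→{1,2,3}; (6,7)→{4,7}. Safe: 5. Place at column 5.
Row 4: attacked by (1,6)→{3,6}; (2,2)→{2,4}; (3,5)→{4,5,6}; (6,7)→{5,7}. Safe: 1. Place at column 1.
Row 5: attacked by (1,6)→{2,6}; (2,2)→{2,5}; (3,5)→{3,5,7}; (4,1)→{1,2}; (6,7)→{6,7}. Safe: 4. Place at column 4.
Row 7: attacked by (1,6)→{6}; (2,2)→{2,7}; (3,5)→{1,5}; (4,1)→{1,4}; (5,4)→{2,4,6}; (6,7)→{6,7}. Safe: 3. Place at column 3.
Columns [6, 2, 5, 1, 4, 7, 3], r−c [-5, 0, -2, 3, 1, -1, 4], r+c [7, 4, 8, 5, 9, 13, 10] are all distinct, so no two queens attack.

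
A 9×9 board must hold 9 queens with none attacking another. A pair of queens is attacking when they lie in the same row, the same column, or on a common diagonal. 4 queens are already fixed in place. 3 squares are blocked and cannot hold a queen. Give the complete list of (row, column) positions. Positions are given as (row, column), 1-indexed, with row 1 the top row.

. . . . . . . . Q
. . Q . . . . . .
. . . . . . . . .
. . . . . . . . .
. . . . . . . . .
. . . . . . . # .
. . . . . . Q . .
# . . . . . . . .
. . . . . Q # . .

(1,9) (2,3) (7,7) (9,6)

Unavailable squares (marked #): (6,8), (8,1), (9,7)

Row 3: attacked by (1,9)→{7,9}; (2,3)→{2,3,4}; (7,7)→{3,7}; (9,6)→{6}. Safe: 1, 5, 8. Place at column 5.
Row 4: attacked by (1,9)→{6,9}; (2,3)→{1,3,5}; (3,5)→{4,5,6}; (7,7)→{4,7}; (9,6)→{1,6}. Safe: 2, 8. Place at column 2.
Row 5: attacked by (1,9)→{5,9}; (2,3)→{3,6}; (3,5)→{3,5,7}; (4,2)→{1,2,3}; (7,7)→{5,7,9}; (9,6)→{2,6}. Safe: 4, 8. Place at column 8.
Row 6: attacked by (1,9)→{4,9}; (2,3)→{3,7}; (3,5)→{2,5,8}; (4,2)→{2,4}; (5,8)→{7,8,9}; (7,7)→{6,7,8}; (9,6)→{3,6,9}. Blocked: 8. Safe: 1. Place at column 1.
Row 8: attacked by (1,9)→{2,9}; (2,3)→{3,9}; (3,5)→{5}; (4,2)→{2,6}; (5,8)→{5,8}; (6,1)→{1,3}; (7,7)→{6,7,8}; (9,6)→{5,6,7}. Blocked: 1. Safe: 4. Place at column 4.
Columns [9, 3, 5, 2, 8, 1, 7, 4, 6], r−c [-8, -1, -2, 2, -3, 5, 0, 4, 3], r+c [10, 5, 8, 6, 13, 7, 14, 12, 15] are all distinct, so no two queens attack.

(1,9) (2,3) (3,5) (4,2) (5,8) (6,1) (7,7) (8,4) (9,6)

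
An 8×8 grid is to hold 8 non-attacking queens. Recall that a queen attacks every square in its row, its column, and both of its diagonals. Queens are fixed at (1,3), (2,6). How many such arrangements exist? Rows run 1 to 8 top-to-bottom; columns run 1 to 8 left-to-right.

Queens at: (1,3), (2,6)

8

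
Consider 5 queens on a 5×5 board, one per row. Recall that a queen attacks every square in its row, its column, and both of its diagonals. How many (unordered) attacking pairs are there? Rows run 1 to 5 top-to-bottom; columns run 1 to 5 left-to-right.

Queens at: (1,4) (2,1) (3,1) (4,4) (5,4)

5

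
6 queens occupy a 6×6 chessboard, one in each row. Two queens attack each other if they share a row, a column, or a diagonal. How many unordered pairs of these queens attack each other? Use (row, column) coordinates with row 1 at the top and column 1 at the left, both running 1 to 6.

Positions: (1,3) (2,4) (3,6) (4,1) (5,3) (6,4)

4

Same column: (1,3)–(5,3) (column 3); (2,4)–(6,4) (column 4).
Same diagonal: (1,3)–(2,4) (|1−2| = |3−4| = 1); (5,3)–(6,4) (|5−6| = |3−4| = 1).
Total attacking pairs: 4.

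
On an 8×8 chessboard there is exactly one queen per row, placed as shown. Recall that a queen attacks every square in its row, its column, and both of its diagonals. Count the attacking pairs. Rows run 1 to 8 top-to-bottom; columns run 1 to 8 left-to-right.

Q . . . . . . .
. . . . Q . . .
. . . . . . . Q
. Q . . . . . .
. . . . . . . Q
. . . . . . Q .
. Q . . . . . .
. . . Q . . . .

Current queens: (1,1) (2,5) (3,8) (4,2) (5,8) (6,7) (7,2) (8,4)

4

Same column: (3,8)–(5,8) (column 8); (4,2)–(7,2) (column 2).
Same diagonal: (2,5)–(5,8) (|2−5| = |5−8| = 3); (5,8)–(6,7) (|5−6| = |8−7| = 1).
Total attacking pairs: 4.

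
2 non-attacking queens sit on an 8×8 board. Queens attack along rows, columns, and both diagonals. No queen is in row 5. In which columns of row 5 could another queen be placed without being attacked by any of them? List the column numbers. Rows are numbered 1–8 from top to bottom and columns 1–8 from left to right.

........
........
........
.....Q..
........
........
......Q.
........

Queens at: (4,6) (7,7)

(4,6) attacks row 5 at column 6 and diagonals 5, 7.
(7,7) attacks row 5 at column 7 and diagonals 5.
Attacked columns: {5, 6, 7}. Safe: {1, 2, 3, 4, 8}.

columns 1, 2, 3, 4, 8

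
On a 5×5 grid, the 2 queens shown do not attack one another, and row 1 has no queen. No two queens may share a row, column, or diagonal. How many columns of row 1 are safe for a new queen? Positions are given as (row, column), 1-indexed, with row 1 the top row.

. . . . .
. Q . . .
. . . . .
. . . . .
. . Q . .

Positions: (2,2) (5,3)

(2,2) attacks row 1 at column 2 and diagonals 1, 3.
(5,3) attacks row 1 at column 3.
Attacked columns: {1, 2, 3}. Safe: {4, 5}.

2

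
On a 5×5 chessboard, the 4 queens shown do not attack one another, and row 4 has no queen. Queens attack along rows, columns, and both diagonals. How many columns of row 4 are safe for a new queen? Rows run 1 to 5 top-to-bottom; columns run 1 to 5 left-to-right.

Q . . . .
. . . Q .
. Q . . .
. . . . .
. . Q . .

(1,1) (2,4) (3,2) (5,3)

1

(1,1) attacks row 4 at column 1 and diagonals 4.
(2,4) attacks row 4 at column 4 and diagonals 2.
(3,2) attacks row 4 at column 2 and diagonals 1, 3.
(5,3) attacks row 4 at column 3 and diagonals 2, 4.
Attacked columns: {1, 2, 3, 4}. Safe: {5}.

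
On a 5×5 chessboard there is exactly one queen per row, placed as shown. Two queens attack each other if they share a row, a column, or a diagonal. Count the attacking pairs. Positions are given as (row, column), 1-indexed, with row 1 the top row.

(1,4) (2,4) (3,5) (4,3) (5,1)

3

Same column: (1,4)–(2,4) (column 4).
Same diagonal: (2,4)–(3,5) (|2−3| = |4−5| = 1); (2,4)–(5,1) (|2−5| = |4−1| = 3).
Total attacking pairs: 3.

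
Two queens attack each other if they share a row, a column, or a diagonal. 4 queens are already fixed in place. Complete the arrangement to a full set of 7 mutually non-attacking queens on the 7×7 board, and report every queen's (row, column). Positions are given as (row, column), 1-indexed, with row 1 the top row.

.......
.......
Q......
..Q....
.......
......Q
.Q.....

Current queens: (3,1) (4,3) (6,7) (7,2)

Row 1: attacked by (3,1)→{1,3}; (4,3)→{3,6}; (6,7)→{2,7}; (7,2)→{2}. Safe: 4, 5. Place at column 4.
Row 2: attacked by (1,4)→{3,4,5}; (3,1)→{1,2}; (4,3)→{1,3,5}; (6,7)→{3,7}; (7,2)→{2,7}. Safe: 6. Place at column 6.
Row 5: attacked by (1,4)→{4}; (2,6)→{3,6}; (3,1)→{1,3}; (4,3)→{2,3,4}; (6,7)→{6,7}; (7,2)→{2,4}. Safe: 5. Place at column 5.
Columns [4, 6, 1, 3, 5, 7, 2], r−c [-3, -4, 2, 1, 0, -1, 5], r+c [5, 8, 4, 7, 10, 13, 9] are all distinct, so no two queens attack.

(1,4) (2,6) (3,1) (4,3) (5,5) (6,7) (7,2)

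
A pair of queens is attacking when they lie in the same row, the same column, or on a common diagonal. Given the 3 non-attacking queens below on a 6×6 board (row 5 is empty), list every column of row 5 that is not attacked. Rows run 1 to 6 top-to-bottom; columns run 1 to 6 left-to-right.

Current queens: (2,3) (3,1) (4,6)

columns 2, 4

(2,3) attacks row 5 at column 3 and diagonals 6.
(3,1) attacks row 5 at column 1 and diagonals 3.
(4,6) attacks row 5 at column 6 and diagonals 5.
Attacked columns: {1, 3, 5, 6}. Safe: {2, 4}.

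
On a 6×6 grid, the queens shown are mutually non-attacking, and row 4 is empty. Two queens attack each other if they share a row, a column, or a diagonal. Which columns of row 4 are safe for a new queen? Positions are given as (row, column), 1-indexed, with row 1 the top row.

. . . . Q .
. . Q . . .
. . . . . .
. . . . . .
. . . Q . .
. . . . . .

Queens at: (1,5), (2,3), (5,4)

columns 6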